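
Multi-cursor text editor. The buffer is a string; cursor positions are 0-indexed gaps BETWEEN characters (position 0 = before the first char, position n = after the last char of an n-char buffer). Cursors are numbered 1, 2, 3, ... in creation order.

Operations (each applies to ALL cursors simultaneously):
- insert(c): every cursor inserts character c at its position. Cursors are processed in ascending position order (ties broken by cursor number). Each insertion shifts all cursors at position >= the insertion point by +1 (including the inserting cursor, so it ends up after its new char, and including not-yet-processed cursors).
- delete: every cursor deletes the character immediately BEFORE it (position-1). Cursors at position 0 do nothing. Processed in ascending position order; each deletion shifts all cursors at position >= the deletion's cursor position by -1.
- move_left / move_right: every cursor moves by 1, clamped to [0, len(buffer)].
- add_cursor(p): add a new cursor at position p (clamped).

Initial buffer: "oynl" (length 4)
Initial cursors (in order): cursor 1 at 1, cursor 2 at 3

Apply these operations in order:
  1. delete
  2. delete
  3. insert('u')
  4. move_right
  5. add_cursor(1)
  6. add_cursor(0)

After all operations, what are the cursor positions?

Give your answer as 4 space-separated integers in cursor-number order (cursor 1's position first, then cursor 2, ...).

After op 1 (delete): buffer="yl" (len 2), cursors c1@0 c2@1, authorship ..
After op 2 (delete): buffer="l" (len 1), cursors c1@0 c2@0, authorship .
After op 3 (insert('u')): buffer="uul" (len 3), cursors c1@2 c2@2, authorship 12.
After op 4 (move_right): buffer="uul" (len 3), cursors c1@3 c2@3, authorship 12.
After op 5 (add_cursor(1)): buffer="uul" (len 3), cursors c3@1 c1@3 c2@3, authorship 12.
After op 6 (add_cursor(0)): buffer="uul" (len 3), cursors c4@0 c3@1 c1@3 c2@3, authorship 12.

Answer: 3 3 1 0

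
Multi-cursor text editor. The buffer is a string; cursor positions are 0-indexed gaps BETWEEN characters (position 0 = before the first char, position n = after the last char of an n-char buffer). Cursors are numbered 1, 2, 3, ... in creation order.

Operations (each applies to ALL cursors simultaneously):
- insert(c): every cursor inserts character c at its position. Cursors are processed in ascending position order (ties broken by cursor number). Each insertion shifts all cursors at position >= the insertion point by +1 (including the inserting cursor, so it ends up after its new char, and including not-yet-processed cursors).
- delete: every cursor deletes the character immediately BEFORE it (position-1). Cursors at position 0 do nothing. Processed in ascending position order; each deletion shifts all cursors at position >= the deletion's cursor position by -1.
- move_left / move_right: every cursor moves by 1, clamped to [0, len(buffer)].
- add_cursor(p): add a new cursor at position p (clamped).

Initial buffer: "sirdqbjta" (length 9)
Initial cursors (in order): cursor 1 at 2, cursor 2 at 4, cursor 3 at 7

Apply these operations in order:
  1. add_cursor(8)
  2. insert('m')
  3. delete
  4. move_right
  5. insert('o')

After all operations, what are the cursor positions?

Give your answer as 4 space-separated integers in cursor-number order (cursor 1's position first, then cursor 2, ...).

Answer: 4 7 11 13

Derivation:
After op 1 (add_cursor(8)): buffer="sirdqbjta" (len 9), cursors c1@2 c2@4 c3@7 c4@8, authorship .........
After op 2 (insert('m')): buffer="simrdmqbjmtma" (len 13), cursors c1@3 c2@6 c3@10 c4@12, authorship ..1..2...3.4.
After op 3 (delete): buffer="sirdqbjta" (len 9), cursors c1@2 c2@4 c3@7 c4@8, authorship .........
After op 4 (move_right): buffer="sirdqbjta" (len 9), cursors c1@3 c2@5 c3@8 c4@9, authorship .........
After op 5 (insert('o')): buffer="sirodqobjtoao" (len 13), cursors c1@4 c2@7 c3@11 c4@13, authorship ...1..2...3.4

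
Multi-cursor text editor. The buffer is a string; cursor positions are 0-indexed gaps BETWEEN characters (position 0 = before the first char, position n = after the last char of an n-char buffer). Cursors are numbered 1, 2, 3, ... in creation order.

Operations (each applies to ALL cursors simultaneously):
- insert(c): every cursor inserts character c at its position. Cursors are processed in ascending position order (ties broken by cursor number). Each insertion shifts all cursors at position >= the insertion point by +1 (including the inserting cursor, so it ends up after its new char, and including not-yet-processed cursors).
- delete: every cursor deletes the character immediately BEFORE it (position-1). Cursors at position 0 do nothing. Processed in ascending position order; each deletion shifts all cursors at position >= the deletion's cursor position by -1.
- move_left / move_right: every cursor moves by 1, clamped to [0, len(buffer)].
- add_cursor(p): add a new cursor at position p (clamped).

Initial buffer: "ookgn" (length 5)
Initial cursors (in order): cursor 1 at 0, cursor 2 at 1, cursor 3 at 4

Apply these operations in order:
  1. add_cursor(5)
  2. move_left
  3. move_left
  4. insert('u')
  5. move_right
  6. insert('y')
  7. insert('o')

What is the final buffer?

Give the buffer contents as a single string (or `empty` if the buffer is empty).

Answer: uuoyyoooukyougyon

Derivation:
After op 1 (add_cursor(5)): buffer="ookgn" (len 5), cursors c1@0 c2@1 c3@4 c4@5, authorship .....
After op 2 (move_left): buffer="ookgn" (len 5), cursors c1@0 c2@0 c3@3 c4@4, authorship .....
After op 3 (move_left): buffer="ookgn" (len 5), cursors c1@0 c2@0 c3@2 c4@3, authorship .....
After op 4 (insert('u')): buffer="uuooukugn" (len 9), cursors c1@2 c2@2 c3@5 c4@7, authorship 12..3.4..
After op 5 (move_right): buffer="uuooukugn" (len 9), cursors c1@3 c2@3 c3@6 c4@8, authorship 12..3.4..
After op 6 (insert('y')): buffer="uuoyyoukyugyn" (len 13), cursors c1@5 c2@5 c3@9 c4@12, authorship 12.12.3.34.4.
After op 7 (insert('o')): buffer="uuoyyoooukyougyon" (len 17), cursors c1@7 c2@7 c3@12 c4@16, authorship 12.1212.3.334.44.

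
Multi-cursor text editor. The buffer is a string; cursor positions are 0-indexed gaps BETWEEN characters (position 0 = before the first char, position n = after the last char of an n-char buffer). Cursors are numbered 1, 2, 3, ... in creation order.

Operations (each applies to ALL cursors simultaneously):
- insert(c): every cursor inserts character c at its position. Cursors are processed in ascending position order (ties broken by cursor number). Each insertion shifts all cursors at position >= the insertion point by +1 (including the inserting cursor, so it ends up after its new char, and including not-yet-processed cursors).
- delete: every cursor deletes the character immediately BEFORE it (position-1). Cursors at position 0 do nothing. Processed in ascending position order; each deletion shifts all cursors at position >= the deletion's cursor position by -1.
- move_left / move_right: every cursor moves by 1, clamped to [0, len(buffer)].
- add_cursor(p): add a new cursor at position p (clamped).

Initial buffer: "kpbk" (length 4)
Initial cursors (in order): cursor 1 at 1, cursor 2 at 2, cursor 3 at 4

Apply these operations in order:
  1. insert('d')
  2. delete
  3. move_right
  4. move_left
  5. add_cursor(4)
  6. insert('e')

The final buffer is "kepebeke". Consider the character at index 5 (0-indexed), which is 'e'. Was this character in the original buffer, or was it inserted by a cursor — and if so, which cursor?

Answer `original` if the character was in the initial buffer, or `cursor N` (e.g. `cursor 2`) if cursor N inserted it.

Answer: cursor 3

Derivation:
After op 1 (insert('d')): buffer="kdpdbkd" (len 7), cursors c1@2 c2@4 c3@7, authorship .1.2..3
After op 2 (delete): buffer="kpbk" (len 4), cursors c1@1 c2@2 c3@4, authorship ....
After op 3 (move_right): buffer="kpbk" (len 4), cursors c1@2 c2@3 c3@4, authorship ....
After op 4 (move_left): buffer="kpbk" (len 4), cursors c1@1 c2@2 c3@3, authorship ....
After op 5 (add_cursor(4)): buffer="kpbk" (len 4), cursors c1@1 c2@2 c3@3 c4@4, authorship ....
After op 6 (insert('e')): buffer="kepebeke" (len 8), cursors c1@2 c2@4 c3@6 c4@8, authorship .1.2.3.4
Authorship (.=original, N=cursor N): . 1 . 2 . 3 . 4
Index 5: author = 3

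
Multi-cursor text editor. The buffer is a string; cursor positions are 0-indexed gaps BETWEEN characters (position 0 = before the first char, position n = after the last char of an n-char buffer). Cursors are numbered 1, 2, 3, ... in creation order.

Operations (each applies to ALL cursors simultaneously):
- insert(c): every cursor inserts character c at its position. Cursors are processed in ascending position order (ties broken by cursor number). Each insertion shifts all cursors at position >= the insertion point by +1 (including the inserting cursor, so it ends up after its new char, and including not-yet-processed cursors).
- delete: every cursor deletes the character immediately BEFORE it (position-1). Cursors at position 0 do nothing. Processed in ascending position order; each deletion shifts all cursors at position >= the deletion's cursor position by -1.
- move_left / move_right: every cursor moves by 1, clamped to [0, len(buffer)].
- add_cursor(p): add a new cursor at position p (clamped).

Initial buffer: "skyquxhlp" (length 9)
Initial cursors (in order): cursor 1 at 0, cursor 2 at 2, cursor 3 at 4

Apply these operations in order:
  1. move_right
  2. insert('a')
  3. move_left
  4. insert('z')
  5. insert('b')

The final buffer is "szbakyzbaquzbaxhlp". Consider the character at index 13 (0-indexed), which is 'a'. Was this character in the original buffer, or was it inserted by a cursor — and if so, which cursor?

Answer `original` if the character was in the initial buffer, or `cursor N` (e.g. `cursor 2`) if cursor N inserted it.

Answer: cursor 3

Derivation:
After op 1 (move_right): buffer="skyquxhlp" (len 9), cursors c1@1 c2@3 c3@5, authorship .........
After op 2 (insert('a')): buffer="sakyaquaxhlp" (len 12), cursors c1@2 c2@5 c3@8, authorship .1..2..3....
After op 3 (move_left): buffer="sakyaquaxhlp" (len 12), cursors c1@1 c2@4 c3@7, authorship .1..2..3....
After op 4 (insert('z')): buffer="szakyzaquzaxhlp" (len 15), cursors c1@2 c2@6 c3@10, authorship .11..22..33....
After op 5 (insert('b')): buffer="szbakyzbaquzbaxhlp" (len 18), cursors c1@3 c2@8 c3@13, authorship .111..222..333....
Authorship (.=original, N=cursor N): . 1 1 1 . . 2 2 2 . . 3 3 3 . . . .
Index 13: author = 3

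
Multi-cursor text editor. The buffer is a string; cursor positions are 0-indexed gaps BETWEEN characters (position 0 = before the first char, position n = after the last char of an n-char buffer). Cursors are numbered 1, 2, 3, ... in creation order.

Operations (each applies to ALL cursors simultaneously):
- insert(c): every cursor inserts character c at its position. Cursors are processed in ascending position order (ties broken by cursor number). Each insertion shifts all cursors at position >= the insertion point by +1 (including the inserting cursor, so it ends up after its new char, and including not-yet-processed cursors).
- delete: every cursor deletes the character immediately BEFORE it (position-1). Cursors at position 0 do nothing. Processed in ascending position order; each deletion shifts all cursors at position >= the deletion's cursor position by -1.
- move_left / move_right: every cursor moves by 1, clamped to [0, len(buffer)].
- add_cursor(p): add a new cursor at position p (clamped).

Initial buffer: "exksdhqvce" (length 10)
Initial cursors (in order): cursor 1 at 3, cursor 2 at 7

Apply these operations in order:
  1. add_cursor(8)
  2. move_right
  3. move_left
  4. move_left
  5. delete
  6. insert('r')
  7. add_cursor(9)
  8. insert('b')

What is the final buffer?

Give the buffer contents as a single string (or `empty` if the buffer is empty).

After op 1 (add_cursor(8)): buffer="exksdhqvce" (len 10), cursors c1@3 c2@7 c3@8, authorship ..........
After op 2 (move_right): buffer="exksdhqvce" (len 10), cursors c1@4 c2@8 c3@9, authorship ..........
After op 3 (move_left): buffer="exksdhqvce" (len 10), cursors c1@3 c2@7 c3@8, authorship ..........
After op 4 (move_left): buffer="exksdhqvce" (len 10), cursors c1@2 c2@6 c3@7, authorship ..........
After op 5 (delete): buffer="eksdvce" (len 7), cursors c1@1 c2@4 c3@4, authorship .......
After op 6 (insert('r')): buffer="erksdrrvce" (len 10), cursors c1@2 c2@7 c3@7, authorship .1...23...
After op 7 (add_cursor(9)): buffer="erksdrrvce" (len 10), cursors c1@2 c2@7 c3@7 c4@9, authorship .1...23...
After op 8 (insert('b')): buffer="erbksdrrbbvcbe" (len 14), cursors c1@3 c2@10 c3@10 c4@13, authorship .11...2323..4.

Answer: erbksdrrbbvcbe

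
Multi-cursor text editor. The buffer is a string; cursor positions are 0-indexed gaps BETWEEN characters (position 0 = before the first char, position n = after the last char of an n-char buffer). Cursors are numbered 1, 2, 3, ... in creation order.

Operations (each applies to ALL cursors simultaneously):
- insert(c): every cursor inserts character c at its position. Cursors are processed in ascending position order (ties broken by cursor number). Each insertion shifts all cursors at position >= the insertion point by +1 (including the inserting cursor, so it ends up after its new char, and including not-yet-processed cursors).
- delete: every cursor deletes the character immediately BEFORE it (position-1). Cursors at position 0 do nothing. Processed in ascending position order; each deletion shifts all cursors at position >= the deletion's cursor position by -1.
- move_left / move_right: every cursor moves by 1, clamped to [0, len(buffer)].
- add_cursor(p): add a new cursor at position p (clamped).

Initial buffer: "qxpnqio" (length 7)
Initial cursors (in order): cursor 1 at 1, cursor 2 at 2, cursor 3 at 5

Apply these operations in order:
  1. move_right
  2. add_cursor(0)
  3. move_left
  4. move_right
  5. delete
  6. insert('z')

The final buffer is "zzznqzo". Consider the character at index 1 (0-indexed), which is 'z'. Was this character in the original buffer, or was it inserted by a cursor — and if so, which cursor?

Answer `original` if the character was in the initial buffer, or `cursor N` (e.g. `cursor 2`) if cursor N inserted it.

Answer: cursor 2

Derivation:
After op 1 (move_right): buffer="qxpnqio" (len 7), cursors c1@2 c2@3 c3@6, authorship .......
After op 2 (add_cursor(0)): buffer="qxpnqio" (len 7), cursors c4@0 c1@2 c2@3 c3@6, authorship .......
After op 3 (move_left): buffer="qxpnqio" (len 7), cursors c4@0 c1@1 c2@2 c3@5, authorship .......
After op 4 (move_right): buffer="qxpnqio" (len 7), cursors c4@1 c1@2 c2@3 c3@6, authorship .......
After op 5 (delete): buffer="nqo" (len 3), cursors c1@0 c2@0 c4@0 c3@2, authorship ...
After op 6 (insert('z')): buffer="zzznqzo" (len 7), cursors c1@3 c2@3 c4@3 c3@6, authorship 124..3.
Authorship (.=original, N=cursor N): 1 2 4 . . 3 .
Index 1: author = 2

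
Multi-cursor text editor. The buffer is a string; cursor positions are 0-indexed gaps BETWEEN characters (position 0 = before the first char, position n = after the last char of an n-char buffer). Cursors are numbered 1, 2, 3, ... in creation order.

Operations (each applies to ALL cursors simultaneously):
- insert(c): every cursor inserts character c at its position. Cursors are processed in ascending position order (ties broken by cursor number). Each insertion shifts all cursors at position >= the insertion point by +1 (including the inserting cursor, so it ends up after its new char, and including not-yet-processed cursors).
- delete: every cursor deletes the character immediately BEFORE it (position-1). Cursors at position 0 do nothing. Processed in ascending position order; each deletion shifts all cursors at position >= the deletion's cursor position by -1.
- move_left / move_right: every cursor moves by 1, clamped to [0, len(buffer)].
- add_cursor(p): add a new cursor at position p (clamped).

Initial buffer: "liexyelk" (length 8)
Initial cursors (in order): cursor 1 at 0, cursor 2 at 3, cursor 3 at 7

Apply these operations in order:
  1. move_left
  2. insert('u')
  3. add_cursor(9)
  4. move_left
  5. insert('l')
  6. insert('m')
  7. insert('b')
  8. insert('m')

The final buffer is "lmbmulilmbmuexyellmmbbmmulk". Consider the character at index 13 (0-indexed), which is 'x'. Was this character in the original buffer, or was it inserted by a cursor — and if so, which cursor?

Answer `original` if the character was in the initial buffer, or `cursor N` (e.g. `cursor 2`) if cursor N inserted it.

Answer: original

Derivation:
After op 1 (move_left): buffer="liexyelk" (len 8), cursors c1@0 c2@2 c3@6, authorship ........
After op 2 (insert('u')): buffer="uliuexyeulk" (len 11), cursors c1@1 c2@4 c3@9, authorship 1..2....3..
After op 3 (add_cursor(9)): buffer="uliuexyeulk" (len 11), cursors c1@1 c2@4 c3@9 c4@9, authorship 1..2....3..
After op 4 (move_left): buffer="uliuexyeulk" (len 11), cursors c1@0 c2@3 c3@8 c4@8, authorship 1..2....3..
After op 5 (insert('l')): buffer="luliluexyellulk" (len 15), cursors c1@1 c2@5 c3@12 c4@12, authorship 11..22....343..
After op 6 (insert('m')): buffer="lmulilmuexyellmmulk" (len 19), cursors c1@2 c2@7 c3@16 c4@16, authorship 111..222....34343..
After op 7 (insert('b')): buffer="lmbulilmbuexyellmmbbulk" (len 23), cursors c1@3 c2@9 c3@20 c4@20, authorship 1111..2222....3434343..
After op 8 (insert('m')): buffer="lmbmulilmbmuexyellmmbbmmulk" (len 27), cursors c1@4 c2@11 c3@24 c4@24, authorship 11111..22222....343434343..
Authorship (.=original, N=cursor N): 1 1 1 1 1 . . 2 2 2 2 2 . . . . 3 4 3 4 3 4 3 4 3 . .
Index 13: author = original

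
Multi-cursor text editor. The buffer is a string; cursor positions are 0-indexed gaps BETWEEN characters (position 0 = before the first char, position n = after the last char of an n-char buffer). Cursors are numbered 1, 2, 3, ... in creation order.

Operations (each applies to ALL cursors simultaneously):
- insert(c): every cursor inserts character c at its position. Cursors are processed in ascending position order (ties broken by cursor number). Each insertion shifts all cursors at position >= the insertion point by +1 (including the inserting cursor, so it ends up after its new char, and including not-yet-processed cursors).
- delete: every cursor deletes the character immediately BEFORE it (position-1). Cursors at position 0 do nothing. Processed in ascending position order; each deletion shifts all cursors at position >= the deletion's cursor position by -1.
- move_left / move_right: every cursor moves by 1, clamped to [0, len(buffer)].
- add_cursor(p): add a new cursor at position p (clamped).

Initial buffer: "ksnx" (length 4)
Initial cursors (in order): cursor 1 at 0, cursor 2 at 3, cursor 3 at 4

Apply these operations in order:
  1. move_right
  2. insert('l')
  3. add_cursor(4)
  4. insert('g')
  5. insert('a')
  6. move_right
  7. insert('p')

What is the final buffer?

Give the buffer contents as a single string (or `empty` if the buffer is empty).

After op 1 (move_right): buffer="ksnx" (len 4), cursors c1@1 c2@4 c3@4, authorship ....
After op 2 (insert('l')): buffer="klsnxll" (len 7), cursors c1@2 c2@7 c3@7, authorship .1...23
After op 3 (add_cursor(4)): buffer="klsnxll" (len 7), cursors c1@2 c4@4 c2@7 c3@7, authorship .1...23
After op 4 (insert('g')): buffer="klgsngxllgg" (len 11), cursors c1@3 c4@6 c2@11 c3@11, authorship .11..4.2323
After op 5 (insert('a')): buffer="klgasngaxllggaa" (len 15), cursors c1@4 c4@8 c2@15 c3@15, authorship .111..44.232323
After op 6 (move_right): buffer="klgasngaxllggaa" (len 15), cursors c1@5 c4@9 c2@15 c3@15, authorship .111..44.232323
After op 7 (insert('p')): buffer="klgaspngaxpllggaapp" (len 19), cursors c1@6 c4@11 c2@19 c3@19, authorship .111.1.44.423232323

Answer: klgaspngaxpllggaapp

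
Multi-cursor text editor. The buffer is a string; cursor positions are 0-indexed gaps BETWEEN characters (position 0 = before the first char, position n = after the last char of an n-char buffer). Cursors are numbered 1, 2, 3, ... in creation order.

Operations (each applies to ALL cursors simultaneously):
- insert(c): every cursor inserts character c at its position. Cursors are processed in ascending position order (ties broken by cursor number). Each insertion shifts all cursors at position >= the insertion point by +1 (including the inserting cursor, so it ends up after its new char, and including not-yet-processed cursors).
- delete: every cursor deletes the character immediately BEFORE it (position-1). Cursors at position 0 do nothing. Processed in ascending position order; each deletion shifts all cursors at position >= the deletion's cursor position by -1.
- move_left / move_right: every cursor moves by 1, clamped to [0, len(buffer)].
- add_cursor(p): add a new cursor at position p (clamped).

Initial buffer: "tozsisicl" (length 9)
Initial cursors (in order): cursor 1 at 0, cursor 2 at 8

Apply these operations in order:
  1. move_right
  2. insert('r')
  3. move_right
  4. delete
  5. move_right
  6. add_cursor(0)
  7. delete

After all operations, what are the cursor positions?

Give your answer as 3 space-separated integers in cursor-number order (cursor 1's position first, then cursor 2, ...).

Answer: 2 7 0

Derivation:
After op 1 (move_right): buffer="tozsisicl" (len 9), cursors c1@1 c2@9, authorship .........
After op 2 (insert('r')): buffer="trozsisiclr" (len 11), cursors c1@2 c2@11, authorship .1........2
After op 3 (move_right): buffer="trozsisiclr" (len 11), cursors c1@3 c2@11, authorship .1........2
After op 4 (delete): buffer="trzsisicl" (len 9), cursors c1@2 c2@9, authorship .1.......
After op 5 (move_right): buffer="trzsisicl" (len 9), cursors c1@3 c2@9, authorship .1.......
After op 6 (add_cursor(0)): buffer="trzsisicl" (len 9), cursors c3@0 c1@3 c2@9, authorship .1.......
After op 7 (delete): buffer="trsisic" (len 7), cursors c3@0 c1@2 c2@7, authorship .1.....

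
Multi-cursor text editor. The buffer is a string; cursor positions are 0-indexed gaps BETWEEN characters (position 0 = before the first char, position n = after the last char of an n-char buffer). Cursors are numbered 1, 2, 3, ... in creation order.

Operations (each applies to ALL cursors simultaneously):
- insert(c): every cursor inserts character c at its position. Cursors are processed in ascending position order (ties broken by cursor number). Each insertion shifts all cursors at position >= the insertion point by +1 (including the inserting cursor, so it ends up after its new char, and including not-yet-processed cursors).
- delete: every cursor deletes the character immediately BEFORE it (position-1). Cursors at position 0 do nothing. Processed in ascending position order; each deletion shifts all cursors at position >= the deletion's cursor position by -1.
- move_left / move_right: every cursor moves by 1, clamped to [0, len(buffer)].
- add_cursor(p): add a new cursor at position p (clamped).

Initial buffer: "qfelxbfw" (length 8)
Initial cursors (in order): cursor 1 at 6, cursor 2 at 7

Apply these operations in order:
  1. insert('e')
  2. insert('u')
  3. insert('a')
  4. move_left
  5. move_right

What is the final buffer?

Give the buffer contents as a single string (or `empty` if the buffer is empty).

After op 1 (insert('e')): buffer="qfelxbefew" (len 10), cursors c1@7 c2@9, authorship ......1.2.
After op 2 (insert('u')): buffer="qfelxbeufeuw" (len 12), cursors c1@8 c2@11, authorship ......11.22.
After op 3 (insert('a')): buffer="qfelxbeuafeuaw" (len 14), cursors c1@9 c2@13, authorship ......111.222.
After op 4 (move_left): buffer="qfelxbeuafeuaw" (len 14), cursors c1@8 c2@12, authorship ......111.222.
After op 5 (move_right): buffer="qfelxbeuafeuaw" (len 14), cursors c1@9 c2@13, authorship ......111.222.

Answer: qfelxbeuafeuaw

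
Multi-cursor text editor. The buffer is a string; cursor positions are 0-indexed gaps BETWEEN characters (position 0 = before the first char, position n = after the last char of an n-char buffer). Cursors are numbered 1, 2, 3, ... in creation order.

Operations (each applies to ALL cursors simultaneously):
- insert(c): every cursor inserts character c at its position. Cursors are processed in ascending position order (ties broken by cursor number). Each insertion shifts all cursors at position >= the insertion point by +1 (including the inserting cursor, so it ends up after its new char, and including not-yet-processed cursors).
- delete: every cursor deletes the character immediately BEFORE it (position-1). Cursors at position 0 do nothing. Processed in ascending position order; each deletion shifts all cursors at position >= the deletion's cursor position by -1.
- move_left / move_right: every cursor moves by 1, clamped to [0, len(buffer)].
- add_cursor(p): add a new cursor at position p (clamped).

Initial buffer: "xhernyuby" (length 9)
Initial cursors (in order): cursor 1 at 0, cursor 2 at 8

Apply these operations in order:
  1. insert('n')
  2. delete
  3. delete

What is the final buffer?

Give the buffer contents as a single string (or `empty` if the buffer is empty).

Answer: xhernyuy

Derivation:
After op 1 (insert('n')): buffer="nxhernyubny" (len 11), cursors c1@1 c2@10, authorship 1........2.
After op 2 (delete): buffer="xhernyuby" (len 9), cursors c1@0 c2@8, authorship .........
After op 3 (delete): buffer="xhernyuy" (len 8), cursors c1@0 c2@7, authorship ........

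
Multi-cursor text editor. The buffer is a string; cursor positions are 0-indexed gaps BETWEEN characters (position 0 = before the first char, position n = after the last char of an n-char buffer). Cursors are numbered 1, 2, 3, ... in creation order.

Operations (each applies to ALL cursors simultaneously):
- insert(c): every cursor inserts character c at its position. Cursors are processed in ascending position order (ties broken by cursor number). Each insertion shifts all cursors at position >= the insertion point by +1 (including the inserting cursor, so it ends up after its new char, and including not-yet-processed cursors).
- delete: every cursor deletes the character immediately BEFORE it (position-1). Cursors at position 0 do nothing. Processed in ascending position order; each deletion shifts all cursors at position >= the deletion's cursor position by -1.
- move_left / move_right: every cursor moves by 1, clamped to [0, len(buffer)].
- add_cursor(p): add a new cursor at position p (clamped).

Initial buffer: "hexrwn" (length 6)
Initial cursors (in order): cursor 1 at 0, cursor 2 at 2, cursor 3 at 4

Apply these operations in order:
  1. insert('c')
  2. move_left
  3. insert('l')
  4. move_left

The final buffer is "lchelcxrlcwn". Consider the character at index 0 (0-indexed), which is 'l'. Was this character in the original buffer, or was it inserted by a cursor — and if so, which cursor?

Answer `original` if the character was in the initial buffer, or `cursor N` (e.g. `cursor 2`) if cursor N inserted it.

After op 1 (insert('c')): buffer="checxrcwn" (len 9), cursors c1@1 c2@4 c3@7, authorship 1..2..3..
After op 2 (move_left): buffer="checxrcwn" (len 9), cursors c1@0 c2@3 c3@6, authorship 1..2..3..
After op 3 (insert('l')): buffer="lchelcxrlcwn" (len 12), cursors c1@1 c2@5 c3@9, authorship 11..22..33..
After op 4 (move_left): buffer="lchelcxrlcwn" (len 12), cursors c1@0 c2@4 c3@8, authorship 11..22..33..
Authorship (.=original, N=cursor N): 1 1 . . 2 2 . . 3 3 . .
Index 0: author = 1

Answer: cursor 1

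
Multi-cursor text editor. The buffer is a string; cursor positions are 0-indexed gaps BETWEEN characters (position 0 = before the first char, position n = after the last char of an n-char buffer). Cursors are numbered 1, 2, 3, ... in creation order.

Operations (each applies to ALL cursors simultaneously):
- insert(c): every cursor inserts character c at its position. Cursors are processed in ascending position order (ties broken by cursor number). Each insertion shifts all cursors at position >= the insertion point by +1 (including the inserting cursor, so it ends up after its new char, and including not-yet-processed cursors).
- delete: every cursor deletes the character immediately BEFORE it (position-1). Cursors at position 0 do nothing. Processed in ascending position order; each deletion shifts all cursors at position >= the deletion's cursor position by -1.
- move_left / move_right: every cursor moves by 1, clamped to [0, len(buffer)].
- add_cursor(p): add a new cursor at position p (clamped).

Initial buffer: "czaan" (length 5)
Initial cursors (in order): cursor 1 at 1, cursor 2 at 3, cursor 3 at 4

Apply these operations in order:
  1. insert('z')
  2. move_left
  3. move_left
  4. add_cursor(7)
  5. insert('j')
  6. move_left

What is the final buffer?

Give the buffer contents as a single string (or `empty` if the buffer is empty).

Answer: jczzjazjazjn

Derivation:
After op 1 (insert('z')): buffer="czzazazn" (len 8), cursors c1@2 c2@5 c3@7, authorship .1..2.3.
After op 2 (move_left): buffer="czzazazn" (len 8), cursors c1@1 c2@4 c3@6, authorship .1..2.3.
After op 3 (move_left): buffer="czzazazn" (len 8), cursors c1@0 c2@3 c3@5, authorship .1..2.3.
After op 4 (add_cursor(7)): buffer="czzazazn" (len 8), cursors c1@0 c2@3 c3@5 c4@7, authorship .1..2.3.
After op 5 (insert('j')): buffer="jczzjazjazjn" (len 12), cursors c1@1 c2@5 c3@8 c4@11, authorship 1.1.2.23.34.
After op 6 (move_left): buffer="jczzjazjazjn" (len 12), cursors c1@0 c2@4 c3@7 c4@10, authorship 1.1.2.23.34.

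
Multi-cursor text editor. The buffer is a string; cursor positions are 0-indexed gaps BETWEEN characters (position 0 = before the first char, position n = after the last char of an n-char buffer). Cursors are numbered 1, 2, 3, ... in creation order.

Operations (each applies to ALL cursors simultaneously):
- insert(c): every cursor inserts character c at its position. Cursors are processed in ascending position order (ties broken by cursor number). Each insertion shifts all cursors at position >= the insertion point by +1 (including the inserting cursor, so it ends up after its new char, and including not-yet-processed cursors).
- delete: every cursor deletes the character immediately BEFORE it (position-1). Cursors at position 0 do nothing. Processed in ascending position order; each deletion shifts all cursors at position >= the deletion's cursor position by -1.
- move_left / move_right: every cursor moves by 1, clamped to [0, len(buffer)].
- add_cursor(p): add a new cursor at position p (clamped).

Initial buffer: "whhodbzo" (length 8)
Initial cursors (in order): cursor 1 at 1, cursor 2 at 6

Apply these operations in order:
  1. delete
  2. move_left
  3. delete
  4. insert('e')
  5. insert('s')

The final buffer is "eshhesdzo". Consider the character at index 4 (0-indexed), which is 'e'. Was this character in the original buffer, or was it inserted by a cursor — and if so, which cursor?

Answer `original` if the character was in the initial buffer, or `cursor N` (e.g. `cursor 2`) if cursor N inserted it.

After op 1 (delete): buffer="hhodzo" (len 6), cursors c1@0 c2@4, authorship ......
After op 2 (move_left): buffer="hhodzo" (len 6), cursors c1@0 c2@3, authorship ......
After op 3 (delete): buffer="hhdzo" (len 5), cursors c1@0 c2@2, authorship .....
After op 4 (insert('e')): buffer="ehhedzo" (len 7), cursors c1@1 c2@4, authorship 1..2...
After op 5 (insert('s')): buffer="eshhesdzo" (len 9), cursors c1@2 c2@6, authorship 11..22...
Authorship (.=original, N=cursor N): 1 1 . . 2 2 . . .
Index 4: author = 2

Answer: cursor 2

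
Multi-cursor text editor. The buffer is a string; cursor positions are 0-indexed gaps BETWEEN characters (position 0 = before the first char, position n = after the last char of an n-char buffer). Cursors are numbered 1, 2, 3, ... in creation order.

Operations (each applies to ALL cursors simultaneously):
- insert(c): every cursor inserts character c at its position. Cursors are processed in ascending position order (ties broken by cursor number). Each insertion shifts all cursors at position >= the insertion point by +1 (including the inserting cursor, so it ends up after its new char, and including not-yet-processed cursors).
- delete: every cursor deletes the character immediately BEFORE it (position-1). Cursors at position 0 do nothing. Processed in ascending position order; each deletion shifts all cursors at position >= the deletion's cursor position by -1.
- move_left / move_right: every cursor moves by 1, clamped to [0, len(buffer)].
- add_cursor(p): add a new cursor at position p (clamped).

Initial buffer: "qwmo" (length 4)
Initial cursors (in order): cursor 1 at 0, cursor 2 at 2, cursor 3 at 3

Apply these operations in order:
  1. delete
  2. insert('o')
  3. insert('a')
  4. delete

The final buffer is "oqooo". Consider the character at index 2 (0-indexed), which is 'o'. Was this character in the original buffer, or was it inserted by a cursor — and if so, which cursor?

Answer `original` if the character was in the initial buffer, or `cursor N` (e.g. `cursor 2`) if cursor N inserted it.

After op 1 (delete): buffer="qo" (len 2), cursors c1@0 c2@1 c3@1, authorship ..
After op 2 (insert('o')): buffer="oqooo" (len 5), cursors c1@1 c2@4 c3@4, authorship 1.23.
After op 3 (insert('a')): buffer="oaqooaao" (len 8), cursors c1@2 c2@7 c3@7, authorship 11.2323.
After op 4 (delete): buffer="oqooo" (len 5), cursors c1@1 c2@4 c3@4, authorship 1.23.
Authorship (.=original, N=cursor N): 1 . 2 3 .
Index 2: author = 2

Answer: cursor 2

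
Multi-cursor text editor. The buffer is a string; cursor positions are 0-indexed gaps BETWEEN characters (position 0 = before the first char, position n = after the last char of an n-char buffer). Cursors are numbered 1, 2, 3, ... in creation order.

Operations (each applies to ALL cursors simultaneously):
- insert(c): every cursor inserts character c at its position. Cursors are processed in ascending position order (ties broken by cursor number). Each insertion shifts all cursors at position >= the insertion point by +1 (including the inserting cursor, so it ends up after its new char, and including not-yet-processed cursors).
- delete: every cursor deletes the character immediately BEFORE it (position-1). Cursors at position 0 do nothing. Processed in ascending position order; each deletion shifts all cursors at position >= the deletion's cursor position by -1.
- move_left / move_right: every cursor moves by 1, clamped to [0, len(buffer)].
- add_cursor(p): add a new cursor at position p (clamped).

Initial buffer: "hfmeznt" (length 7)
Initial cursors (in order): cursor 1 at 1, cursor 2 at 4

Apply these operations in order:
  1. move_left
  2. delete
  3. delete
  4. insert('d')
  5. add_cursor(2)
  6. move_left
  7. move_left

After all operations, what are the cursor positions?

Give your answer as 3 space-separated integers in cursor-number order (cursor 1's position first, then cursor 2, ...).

Answer: 0 1 0

Derivation:
After op 1 (move_left): buffer="hfmeznt" (len 7), cursors c1@0 c2@3, authorship .......
After op 2 (delete): buffer="hfeznt" (len 6), cursors c1@0 c2@2, authorship ......
After op 3 (delete): buffer="heznt" (len 5), cursors c1@0 c2@1, authorship .....
After op 4 (insert('d')): buffer="dhdeznt" (len 7), cursors c1@1 c2@3, authorship 1.2....
After op 5 (add_cursor(2)): buffer="dhdeznt" (len 7), cursors c1@1 c3@2 c2@3, authorship 1.2....
After op 6 (move_left): buffer="dhdeznt" (len 7), cursors c1@0 c3@1 c2@2, authorship 1.2....
After op 7 (move_left): buffer="dhdeznt" (len 7), cursors c1@0 c3@0 c2@1, authorship 1.2....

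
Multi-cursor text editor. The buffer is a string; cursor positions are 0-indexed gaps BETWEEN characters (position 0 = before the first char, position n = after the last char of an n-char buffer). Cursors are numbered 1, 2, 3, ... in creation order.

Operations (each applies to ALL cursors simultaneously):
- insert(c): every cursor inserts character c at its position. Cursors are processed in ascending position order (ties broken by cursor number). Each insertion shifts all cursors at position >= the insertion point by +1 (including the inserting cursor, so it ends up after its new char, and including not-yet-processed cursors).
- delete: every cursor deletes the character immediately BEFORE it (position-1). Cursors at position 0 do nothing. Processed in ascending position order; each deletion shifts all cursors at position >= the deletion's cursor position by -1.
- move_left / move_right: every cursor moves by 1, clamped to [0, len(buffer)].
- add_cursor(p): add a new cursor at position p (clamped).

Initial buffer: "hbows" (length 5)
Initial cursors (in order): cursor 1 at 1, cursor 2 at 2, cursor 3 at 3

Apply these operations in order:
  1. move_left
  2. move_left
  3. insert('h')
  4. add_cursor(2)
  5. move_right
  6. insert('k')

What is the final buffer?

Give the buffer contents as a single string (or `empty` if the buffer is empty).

After op 1 (move_left): buffer="hbows" (len 5), cursors c1@0 c2@1 c3@2, authorship .....
After op 2 (move_left): buffer="hbows" (len 5), cursors c1@0 c2@0 c3@1, authorship .....
After op 3 (insert('h')): buffer="hhhhbows" (len 8), cursors c1@2 c2@2 c3@4, authorship 12.3....
After op 4 (add_cursor(2)): buffer="hhhhbows" (len 8), cursors c1@2 c2@2 c4@2 c3@4, authorship 12.3....
After op 5 (move_right): buffer="hhhhbows" (len 8), cursors c1@3 c2@3 c4@3 c3@5, authorship 12.3....
After op 6 (insert('k')): buffer="hhhkkkhbkows" (len 12), cursors c1@6 c2@6 c4@6 c3@9, authorship 12.1243.3...

Answer: hhhkkkhbkows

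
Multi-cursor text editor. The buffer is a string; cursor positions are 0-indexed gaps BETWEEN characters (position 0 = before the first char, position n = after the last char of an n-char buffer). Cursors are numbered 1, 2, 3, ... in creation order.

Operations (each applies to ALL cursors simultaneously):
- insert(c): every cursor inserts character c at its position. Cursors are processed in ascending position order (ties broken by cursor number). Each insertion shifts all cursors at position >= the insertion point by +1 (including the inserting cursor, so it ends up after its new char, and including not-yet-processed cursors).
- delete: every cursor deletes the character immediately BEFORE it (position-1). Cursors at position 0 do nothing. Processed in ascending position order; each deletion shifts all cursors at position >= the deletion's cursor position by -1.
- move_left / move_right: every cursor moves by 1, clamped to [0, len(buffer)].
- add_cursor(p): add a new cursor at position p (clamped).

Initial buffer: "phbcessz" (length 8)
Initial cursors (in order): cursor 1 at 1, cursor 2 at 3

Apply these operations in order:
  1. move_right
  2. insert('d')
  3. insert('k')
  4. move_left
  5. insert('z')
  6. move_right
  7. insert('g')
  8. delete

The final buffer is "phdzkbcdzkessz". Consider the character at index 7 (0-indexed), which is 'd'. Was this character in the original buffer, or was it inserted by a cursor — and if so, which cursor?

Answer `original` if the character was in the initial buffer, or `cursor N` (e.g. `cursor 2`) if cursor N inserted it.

Answer: cursor 2

Derivation:
After op 1 (move_right): buffer="phbcessz" (len 8), cursors c1@2 c2@4, authorship ........
After op 2 (insert('d')): buffer="phdbcdessz" (len 10), cursors c1@3 c2@6, authorship ..1..2....
After op 3 (insert('k')): buffer="phdkbcdkessz" (len 12), cursors c1@4 c2@8, authorship ..11..22....
After op 4 (move_left): buffer="phdkbcdkessz" (len 12), cursors c1@3 c2@7, authorship ..11..22....
After op 5 (insert('z')): buffer="phdzkbcdzkessz" (len 14), cursors c1@4 c2@9, authorship ..111..222....
After op 6 (move_right): buffer="phdzkbcdzkessz" (len 14), cursors c1@5 c2@10, authorship ..111..222....
After op 7 (insert('g')): buffer="phdzkgbcdzkgessz" (len 16), cursors c1@6 c2@12, authorship ..1111..2222....
After op 8 (delete): buffer="phdzkbcdzkessz" (len 14), cursors c1@5 c2@10, authorship ..111..222....
Authorship (.=original, N=cursor N): . . 1 1 1 . . 2 2 2 . . . .
Index 7: author = 2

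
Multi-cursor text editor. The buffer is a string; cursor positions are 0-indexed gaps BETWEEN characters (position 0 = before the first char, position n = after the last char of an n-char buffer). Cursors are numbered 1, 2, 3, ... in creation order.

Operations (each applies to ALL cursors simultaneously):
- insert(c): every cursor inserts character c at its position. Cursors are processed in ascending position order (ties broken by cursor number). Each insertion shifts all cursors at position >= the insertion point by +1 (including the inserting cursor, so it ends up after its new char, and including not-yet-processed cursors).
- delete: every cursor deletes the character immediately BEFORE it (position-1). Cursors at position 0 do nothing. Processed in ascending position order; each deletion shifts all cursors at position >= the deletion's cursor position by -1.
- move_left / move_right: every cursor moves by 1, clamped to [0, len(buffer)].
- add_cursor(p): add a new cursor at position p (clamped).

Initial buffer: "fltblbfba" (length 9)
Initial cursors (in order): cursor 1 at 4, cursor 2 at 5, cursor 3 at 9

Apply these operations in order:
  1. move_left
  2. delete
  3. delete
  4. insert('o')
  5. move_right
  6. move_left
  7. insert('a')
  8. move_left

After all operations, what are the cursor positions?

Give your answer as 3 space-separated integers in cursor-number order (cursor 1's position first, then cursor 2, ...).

After op 1 (move_left): buffer="fltblbfba" (len 9), cursors c1@3 c2@4 c3@8, authorship .........
After op 2 (delete): buffer="fllbfa" (len 6), cursors c1@2 c2@2 c3@5, authorship ......
After op 3 (delete): buffer="lba" (len 3), cursors c1@0 c2@0 c3@2, authorship ...
After op 4 (insert('o')): buffer="oolboa" (len 6), cursors c1@2 c2@2 c3@5, authorship 12..3.
After op 5 (move_right): buffer="oolboa" (len 6), cursors c1@3 c2@3 c3@6, authorship 12..3.
After op 6 (move_left): buffer="oolboa" (len 6), cursors c1@2 c2@2 c3@5, authorship 12..3.
After op 7 (insert('a')): buffer="ooaalboaa" (len 9), cursors c1@4 c2@4 c3@8, authorship 1212..33.
After op 8 (move_left): buffer="ooaalboaa" (len 9), cursors c1@3 c2@3 c3@7, authorship 1212..33.

Answer: 3 3 7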